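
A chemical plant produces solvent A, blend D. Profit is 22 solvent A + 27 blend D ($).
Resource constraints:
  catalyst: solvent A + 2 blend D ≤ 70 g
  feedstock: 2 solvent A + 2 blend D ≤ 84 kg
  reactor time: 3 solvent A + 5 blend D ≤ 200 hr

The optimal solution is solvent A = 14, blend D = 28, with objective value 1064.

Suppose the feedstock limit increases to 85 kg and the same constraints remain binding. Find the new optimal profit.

1072.5

At the optimum: catalyst uses 70 of 70 (binding); feedstock uses 84 of 84 (binding); reactor time uses 182 of 200 (slack = 18).
Slack constraints have shadow price 0 (complementary slackness).
Dual feasibility on the basic columns requires 1·y_catalyst + 2·y_feedstock = 22, 2·y_catalyst + 2·y_feedstock = 27.
→ y_catalyst = 5 and y_feedstock = 8.5.
Δz = y_feedstock·Δb = 8.5 × (1) = 8.5, so new z* = 1064 + 8.5 = 1072.5.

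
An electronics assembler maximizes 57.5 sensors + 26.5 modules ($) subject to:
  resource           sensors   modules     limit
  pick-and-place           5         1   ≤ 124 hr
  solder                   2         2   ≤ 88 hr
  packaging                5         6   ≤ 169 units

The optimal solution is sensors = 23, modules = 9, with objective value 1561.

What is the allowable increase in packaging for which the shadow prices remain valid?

Binding constraints: pick-and-place, packaging. The basis is B = [[5,1],[5,6]] with det 25.
Per unit increase in packaging, x* moves by d = (-0.04, 0.2).
The basis stays optimal until solder becomes binding; allowable increase = 75 units.

75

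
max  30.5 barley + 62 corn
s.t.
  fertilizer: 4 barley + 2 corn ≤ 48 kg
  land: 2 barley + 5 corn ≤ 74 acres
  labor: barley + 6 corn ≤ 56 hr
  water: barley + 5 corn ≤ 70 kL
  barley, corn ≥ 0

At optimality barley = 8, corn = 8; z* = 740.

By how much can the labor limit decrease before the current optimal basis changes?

Binding constraints: fertilizer, labor. The basis is B = [[4,2],[1,6]] with det 22.
Per unit decrease in labor, x* moves by d = (0.0909, -0.1818).
The basis stays optimal until corn reaches 0; allowable decrease = 44 hr.

44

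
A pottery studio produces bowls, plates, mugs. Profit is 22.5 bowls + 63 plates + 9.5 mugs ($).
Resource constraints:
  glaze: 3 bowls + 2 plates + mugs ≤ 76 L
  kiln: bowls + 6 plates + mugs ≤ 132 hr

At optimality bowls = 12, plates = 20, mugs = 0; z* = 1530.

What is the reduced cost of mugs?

-4

Both glaze and kiln are binding at x*.
Dual feasibility on the basic columns requires 3·y_glaze + 1·y_kiln = 22.5, 2·y_glaze + 6·y_kiln = 63.
This yields shadow prices y_glaze = 4.5, y_kiln = 9.
Reduced cost of mugs: c₃ − yᵀa₃ = 9.5 − (4.5·1 + 9·1) = 9.5 − 13.5 = -4.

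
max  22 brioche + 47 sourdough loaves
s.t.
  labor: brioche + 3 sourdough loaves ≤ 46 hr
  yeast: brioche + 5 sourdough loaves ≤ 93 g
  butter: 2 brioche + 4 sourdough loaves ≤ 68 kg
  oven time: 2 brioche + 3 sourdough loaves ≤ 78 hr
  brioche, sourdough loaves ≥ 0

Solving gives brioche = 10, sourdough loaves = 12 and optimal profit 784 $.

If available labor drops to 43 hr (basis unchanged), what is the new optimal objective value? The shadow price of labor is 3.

Δb = -3, so new z* = 784 + (3)·(-3) = 784 − 9 = 775.

775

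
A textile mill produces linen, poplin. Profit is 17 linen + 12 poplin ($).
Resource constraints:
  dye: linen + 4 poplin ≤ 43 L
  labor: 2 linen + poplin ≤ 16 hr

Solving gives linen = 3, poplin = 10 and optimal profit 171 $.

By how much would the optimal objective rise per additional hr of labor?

Both dye and labor are binding at x*.
The binding rows give the dual system: 1·y_dye + 2·y_labor = 17 and 4·y_dye + 1·y_labor = 12.
This yields shadow prices y_dye = 1, y_labor = 8.
Shadow price of labor = 8.

8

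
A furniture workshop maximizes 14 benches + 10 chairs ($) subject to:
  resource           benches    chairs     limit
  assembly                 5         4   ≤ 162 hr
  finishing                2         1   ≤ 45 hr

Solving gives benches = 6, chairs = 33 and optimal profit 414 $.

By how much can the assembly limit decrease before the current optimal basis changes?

Binding constraints: assembly, finishing. The basis is B = [[5,4],[2,1]] with det -3.
Per unit decrease in assembly, x* moves by d = (0.3333, -0.6667).
The basis stays optimal until chairs reaches 0; allowable decrease = 49.5 hr.

49.5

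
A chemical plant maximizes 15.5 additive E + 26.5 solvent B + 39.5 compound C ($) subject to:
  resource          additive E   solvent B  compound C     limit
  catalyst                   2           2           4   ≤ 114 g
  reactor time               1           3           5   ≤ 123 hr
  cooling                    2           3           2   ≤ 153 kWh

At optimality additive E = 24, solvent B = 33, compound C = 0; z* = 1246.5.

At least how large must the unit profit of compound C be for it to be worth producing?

47.5

At the optimum: catalyst uses 114 of 114 (binding); reactor time uses 123 of 123 (binding); cooling uses 147 of 153 (slack = 6).
Slack constraints have shadow price 0 (complementary slackness).
From A_Bᵀ y = c: 2·y_catalyst + 1·y_reactor time = 15.5; 2·y_catalyst + 3·y_reactor time = 26.5.
→ y_catalyst = 5 and y_reactor time = 5.5.
compound C enters the basis when its profit ≥ yᵀa₃ = 5·4 + 5.5·5 = 47.5.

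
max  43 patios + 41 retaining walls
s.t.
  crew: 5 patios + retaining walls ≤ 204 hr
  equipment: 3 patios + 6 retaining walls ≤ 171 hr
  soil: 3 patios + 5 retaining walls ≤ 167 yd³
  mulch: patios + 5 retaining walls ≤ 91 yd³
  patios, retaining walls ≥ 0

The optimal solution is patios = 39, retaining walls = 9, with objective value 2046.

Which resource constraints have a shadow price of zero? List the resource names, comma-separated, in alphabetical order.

mulch, soil

crew: 204/204 (binding)
equipment: 171/171 (binding)
soil: 162/167 (slack 5)
mulch: 84/91 (slack 7)
By complementary slackness, a constraint with positive slack has shadow price 0 → mulch, soil.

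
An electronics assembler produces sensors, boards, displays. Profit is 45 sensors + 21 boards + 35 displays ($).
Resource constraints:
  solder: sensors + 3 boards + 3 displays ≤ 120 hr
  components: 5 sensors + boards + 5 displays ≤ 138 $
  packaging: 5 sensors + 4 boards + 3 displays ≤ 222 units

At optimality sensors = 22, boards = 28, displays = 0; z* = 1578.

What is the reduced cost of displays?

-2

Binding: components and packaging. Non-binding: solder (14 unused).
By complementary slackness, y = 0 for the non-binding constraint.
Dual feasibility on the basic columns requires 5·y_components + 5·y_packaging = 45, 1·y_components + 4·y_packaging = 21.
Solving: y_components = 5, y_packaging = 4.
Reduced cost of displays: c₃ − yᵀa₃ = 35 − (5·5 + 4·3) = 35 − 37 = -2.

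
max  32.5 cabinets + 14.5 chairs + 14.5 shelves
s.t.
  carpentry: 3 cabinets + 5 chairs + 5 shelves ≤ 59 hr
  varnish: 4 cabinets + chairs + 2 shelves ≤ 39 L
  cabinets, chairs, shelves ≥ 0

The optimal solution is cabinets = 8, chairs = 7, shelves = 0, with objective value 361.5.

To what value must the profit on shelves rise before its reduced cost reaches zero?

21.5

Both carpentry and varnish are binding at x*.
Dual feasibility on the basic columns requires 3·y_carpentry + 4·y_varnish = 32.5, 5·y_carpentry + 1·y_varnish = 14.5.
Solving: y_carpentry = 1.5, y_varnish = 7.
shelves enters the basis when its profit ≥ yᵀa₃ = 1.5·5 + 7·2 = 21.5.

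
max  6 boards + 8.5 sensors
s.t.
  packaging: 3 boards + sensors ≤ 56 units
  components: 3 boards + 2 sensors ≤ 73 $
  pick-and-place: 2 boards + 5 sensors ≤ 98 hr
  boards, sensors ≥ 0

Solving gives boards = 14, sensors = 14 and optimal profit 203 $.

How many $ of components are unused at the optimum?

components used = 3·14 + 2·14 = 70; slack = 73 − 70 = 3.

3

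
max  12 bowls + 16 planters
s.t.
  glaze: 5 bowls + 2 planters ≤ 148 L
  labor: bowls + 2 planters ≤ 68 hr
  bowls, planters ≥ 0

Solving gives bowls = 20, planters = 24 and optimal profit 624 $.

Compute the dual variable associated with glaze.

1

Both glaze and labor are binding at x*.
Dual feasibility on the basic columns requires 5·y_glaze + 1·y_labor = 12, 2·y_glaze + 2·y_labor = 16.
→ y_glaze = 1 and y_labor = 7.
Shadow price of glaze = 1.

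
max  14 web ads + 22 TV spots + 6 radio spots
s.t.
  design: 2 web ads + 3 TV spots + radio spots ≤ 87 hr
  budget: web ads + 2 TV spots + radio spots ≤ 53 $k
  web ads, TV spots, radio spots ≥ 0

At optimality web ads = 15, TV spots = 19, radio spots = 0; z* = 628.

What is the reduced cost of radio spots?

-2

At the optimum: design uses 87 of 87 (binding); budget uses 53 of 53 (binding).
The binding rows give the dual system: 2·y_design + 1·y_budget = 14 and 3·y_design + 2·y_budget = 22.
This yields shadow prices y_design = 6, y_budget = 2.
Reduced cost of radio spots: c₃ − yᵀa₃ = 6 − (6·1 + 2·1) = 6 − 8 = -2.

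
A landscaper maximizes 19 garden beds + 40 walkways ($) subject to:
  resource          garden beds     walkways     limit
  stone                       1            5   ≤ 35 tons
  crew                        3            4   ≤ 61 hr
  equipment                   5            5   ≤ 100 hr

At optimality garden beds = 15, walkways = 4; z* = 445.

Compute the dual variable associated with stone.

4

Check each constraint at x*: stone 35/35 (tight); crew 61/61 (tight); equipment 95/100 (slack 5).
By complementary slackness, y = 0 for the non-binding constraint.
Dual feasibility on the basic columns requires 1·y_stone + 3·y_crew = 19, 5·y_stone + 4·y_crew = 40.
→ y_stone = 4 and y_crew = 5.
Shadow price of stone = 4.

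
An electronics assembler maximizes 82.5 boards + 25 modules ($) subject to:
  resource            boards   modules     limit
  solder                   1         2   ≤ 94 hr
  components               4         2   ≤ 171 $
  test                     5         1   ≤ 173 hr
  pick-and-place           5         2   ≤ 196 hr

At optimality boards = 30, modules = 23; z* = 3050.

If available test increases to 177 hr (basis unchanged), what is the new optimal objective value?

At the optimum: solder uses 76 of 94 (slack = 18); components uses 166 of 171 (slack = 5); test uses 173 of 173 (binding); pick-and-place uses 196 of 196 (binding).
Slack constraints have shadow price 0 (complementary slackness).
The binding rows give the dual system: 5·y_test + 5·y_pick-and-place = 82.5 and 1·y_test + 2·y_pick-and-place = 25.
Solving: y_test = 8, y_pick-and-place = 8.5.
Δz = y_test·Δb = 8 × (4) = 32, so new z* = 3050 + 32 = 3082.

3082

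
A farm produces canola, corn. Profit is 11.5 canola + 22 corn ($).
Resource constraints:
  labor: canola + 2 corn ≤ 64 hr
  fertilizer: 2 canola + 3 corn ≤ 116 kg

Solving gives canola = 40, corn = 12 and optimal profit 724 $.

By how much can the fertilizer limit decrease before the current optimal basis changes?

20

Binding constraints: labor, fertilizer. The basis is B = [[1,2],[2,3]] with det -1.
Per unit decrease in fertilizer, x* moves by d = (-2, 1).
The basis stays optimal until canola reaches 0; allowable decrease = 20 kg.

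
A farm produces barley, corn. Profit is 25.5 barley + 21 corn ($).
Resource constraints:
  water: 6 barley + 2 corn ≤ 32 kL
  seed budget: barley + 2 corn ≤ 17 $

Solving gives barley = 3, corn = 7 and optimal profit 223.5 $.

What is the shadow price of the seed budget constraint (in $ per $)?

7.5

Both water and seed budget are binding at x*.
Dual feasibility on the basic columns requires 6·y_water + 1·y_seed budget = 25.5, 2·y_water + 2·y_seed budget = 21.
This yields shadow prices y_water = 3, y_seed budget = 7.5.
Shadow price of seed budget = 7.5.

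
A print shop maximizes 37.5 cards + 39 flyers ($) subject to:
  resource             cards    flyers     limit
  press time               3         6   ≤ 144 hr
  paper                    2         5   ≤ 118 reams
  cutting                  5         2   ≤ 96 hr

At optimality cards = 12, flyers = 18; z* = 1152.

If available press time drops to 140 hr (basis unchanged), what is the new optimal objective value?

Check each constraint at x*: press time 144/144 (tight); paper 114/118 (slack 4); cutting 96/96 (tight).
Since paper is not tight, its dual is 0.
From A_Bᵀ y = c: 3·y_press time + 5·y_cutting = 37.5; 6·y_press time + 2·y_cutting = 39.
Solving: y_press time = 5, y_cutting = 4.5.
Δz = y_press time·Δb = 5 × (-4) = -20, so new z* = 1152 − 20 = 1132.

1132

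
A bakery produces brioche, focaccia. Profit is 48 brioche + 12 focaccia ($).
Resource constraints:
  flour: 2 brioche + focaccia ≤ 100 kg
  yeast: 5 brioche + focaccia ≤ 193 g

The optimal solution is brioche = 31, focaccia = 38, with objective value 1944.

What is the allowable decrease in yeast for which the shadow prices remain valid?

93

Binding constraints: flour, yeast. The basis is B = [[2,1],[5,1]] with det -3.
Per unit decrease in yeast, x* moves by d = (-0.3333, 0.6667).
The basis stays optimal until brioche reaches 0; allowable decrease = 93 g.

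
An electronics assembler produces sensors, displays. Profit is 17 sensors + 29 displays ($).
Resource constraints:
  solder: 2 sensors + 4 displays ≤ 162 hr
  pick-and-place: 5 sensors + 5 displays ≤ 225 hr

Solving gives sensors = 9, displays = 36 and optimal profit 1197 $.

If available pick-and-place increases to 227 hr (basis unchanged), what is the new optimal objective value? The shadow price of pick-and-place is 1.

1199

Δb = 2, so new z* = 1197 + (1)·(2) = 1197 + 2 = 1199.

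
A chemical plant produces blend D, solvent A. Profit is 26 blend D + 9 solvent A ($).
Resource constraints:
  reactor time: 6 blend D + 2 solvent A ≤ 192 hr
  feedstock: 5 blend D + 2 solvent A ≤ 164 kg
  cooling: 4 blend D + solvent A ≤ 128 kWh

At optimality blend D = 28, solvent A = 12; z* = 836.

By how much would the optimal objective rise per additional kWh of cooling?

Binding: reactor time and feedstock. Non-binding: cooling (4 unused).
Slack constraints have shadow price 0 (complementary slackness).
Dual feasibility on the basic columns requires 6·y_reactor time + 5·y_feedstock = 26, 2·y_reactor time + 2·y_feedstock = 9.
→ y_reactor time = 3.5 and y_feedstock = 1.
Shadow price of cooling = 0.

0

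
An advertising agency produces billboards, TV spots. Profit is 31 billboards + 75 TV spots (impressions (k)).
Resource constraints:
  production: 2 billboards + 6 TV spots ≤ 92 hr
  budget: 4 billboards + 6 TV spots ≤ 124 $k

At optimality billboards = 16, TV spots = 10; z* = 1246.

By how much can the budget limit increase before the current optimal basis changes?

Binding constraints: production, budget. The basis is B = [[2,6],[4,6]] with det -12.
Per unit increase in budget, x* moves by d = (0.5, -0.1667).
The basis stays optimal until TV spots reaches 0; allowable increase = 60 $k.

60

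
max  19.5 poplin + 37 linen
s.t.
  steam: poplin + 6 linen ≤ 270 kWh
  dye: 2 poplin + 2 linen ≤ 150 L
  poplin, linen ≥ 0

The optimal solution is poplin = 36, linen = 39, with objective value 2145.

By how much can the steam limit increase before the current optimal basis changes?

Binding constraints: steam, dye. The basis is B = [[1,6],[2,2]] with det -10.
Per unit increase in steam, x* moves by d = (-0.2, 0.2).
The basis stays optimal until poplin reaches 0; allowable increase = 180 kWh.

180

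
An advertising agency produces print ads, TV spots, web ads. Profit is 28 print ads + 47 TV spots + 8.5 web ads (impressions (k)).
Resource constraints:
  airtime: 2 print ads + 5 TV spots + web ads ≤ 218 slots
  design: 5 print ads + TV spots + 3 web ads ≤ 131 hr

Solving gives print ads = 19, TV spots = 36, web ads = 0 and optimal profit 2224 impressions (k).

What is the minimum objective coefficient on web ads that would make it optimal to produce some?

Check each constraint at x*: airtime 218/218 (tight); design 131/131 (tight).
From A_Bᵀ y = c: 2·y_airtime + 5·y_design = 28; 5·y_airtime + 1·y_design = 47.
→ y_airtime = 9 and y_design = 2.
web ads enters the basis when its profit ≥ yᵀa₃ = 9·1 + 2·3 = 15.

15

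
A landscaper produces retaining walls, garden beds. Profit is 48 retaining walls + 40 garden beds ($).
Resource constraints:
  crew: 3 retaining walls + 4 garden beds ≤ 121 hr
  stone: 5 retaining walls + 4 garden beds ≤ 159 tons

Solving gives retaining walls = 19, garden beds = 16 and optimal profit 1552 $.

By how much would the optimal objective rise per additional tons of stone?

9

At the optimum: crew uses 121 of 121 (binding); stone uses 159 of 159 (binding).
From A_Bᵀ y = c: 3·y_crew + 5·y_stone = 48; 4·y_crew + 4·y_stone = 40.
This yields shadow prices y_crew = 1, y_stone = 9.
Shadow price of stone = 9.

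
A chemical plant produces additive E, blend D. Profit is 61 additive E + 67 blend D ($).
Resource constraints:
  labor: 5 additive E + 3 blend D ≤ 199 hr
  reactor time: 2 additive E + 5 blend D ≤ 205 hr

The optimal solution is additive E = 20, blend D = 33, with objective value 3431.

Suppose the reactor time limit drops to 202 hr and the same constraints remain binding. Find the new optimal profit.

At the optimum: labor uses 199 of 199 (binding); reactor time uses 205 of 205 (binding).
Dual feasibility on the basic columns requires 5·y_labor + 2·y_reactor time = 61, 3·y_labor + 5·y_reactor time = 67.
Solving: y_labor = 9, y_reactor time = 8.
Δz = y_reactor time·Δb = 8 × (-3) = -24, so new z* = 3431 − 24 = 3407.

3407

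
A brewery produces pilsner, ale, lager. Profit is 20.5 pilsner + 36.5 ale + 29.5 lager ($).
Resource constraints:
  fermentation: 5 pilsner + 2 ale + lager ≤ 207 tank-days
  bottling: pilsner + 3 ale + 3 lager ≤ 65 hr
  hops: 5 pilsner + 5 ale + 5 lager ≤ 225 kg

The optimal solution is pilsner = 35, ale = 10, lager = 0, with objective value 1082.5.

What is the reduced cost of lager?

-7

At the optimum: fermentation uses 195 of 207 (slack = 12); bottling uses 65 of 65 (binding); hops uses 225 of 225 (binding).
By complementary slackness, y = 0 for the non-binding constraint.
The binding rows give the dual system: 1·y_bottling + 5·y_hops = 20.5 and 3·y_bottling + 5·y_hops = 36.5.
→ y_bottling = 8 and y_hops = 2.5.
Reduced cost of lager: c₃ − yᵀa₃ = 29.5 − (8·3 + 2.5·5) = 29.5 − 36.5 = -7.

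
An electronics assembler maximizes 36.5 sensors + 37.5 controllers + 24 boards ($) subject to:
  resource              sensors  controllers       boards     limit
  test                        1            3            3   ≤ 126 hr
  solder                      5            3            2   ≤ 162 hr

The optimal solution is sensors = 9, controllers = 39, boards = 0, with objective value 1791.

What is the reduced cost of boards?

-7.5

Check each constraint at x*: test 126/126 (tight); solder 162/162 (tight).
Dual feasibility on the basic columns requires 1·y_test + 5·y_solder = 36.5, 3·y_test + 3·y_solder = 37.5.
Solving: y_test = 6.5, y_solder = 6.
Reduced cost of boards: c₃ − yᵀa₃ = 24 − (6.5·3 + 6·2) = 24 − 31.5 = -7.5.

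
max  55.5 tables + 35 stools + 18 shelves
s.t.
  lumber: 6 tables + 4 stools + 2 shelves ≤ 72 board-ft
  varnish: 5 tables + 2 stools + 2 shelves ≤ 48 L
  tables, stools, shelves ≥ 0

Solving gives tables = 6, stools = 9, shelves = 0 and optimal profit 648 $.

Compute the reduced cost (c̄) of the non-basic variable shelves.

At the optimum: lumber uses 72 of 72 (binding); varnish uses 48 of 48 (binding).
Dual feasibility on the basic columns requires 6·y_lumber + 5·y_varnish = 55.5, 4·y_lumber + 2·y_varnish = 35.
→ y_lumber = 8 and y_varnish = 1.5.
Reduced cost of shelves: c₃ − yᵀa₃ = 18 − (8·2 + 1.5·2) = 18 − 19 = -1.

-1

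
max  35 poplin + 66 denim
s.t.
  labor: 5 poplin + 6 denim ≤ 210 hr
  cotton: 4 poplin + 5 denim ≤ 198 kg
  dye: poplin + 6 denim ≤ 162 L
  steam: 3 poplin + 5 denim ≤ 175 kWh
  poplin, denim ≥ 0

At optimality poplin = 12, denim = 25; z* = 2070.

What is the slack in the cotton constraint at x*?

cotton used = 4·12 + 5·25 = 173; slack = 198 − 173 = 25.

25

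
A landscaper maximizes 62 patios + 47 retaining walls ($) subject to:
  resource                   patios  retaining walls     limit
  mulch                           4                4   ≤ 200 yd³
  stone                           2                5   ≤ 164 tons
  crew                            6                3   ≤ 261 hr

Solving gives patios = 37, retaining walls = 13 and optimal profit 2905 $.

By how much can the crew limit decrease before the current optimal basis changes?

25

Binding constraints: mulch, crew. The basis is B = [[4,4],[6,3]] with det -12.
Per unit decrease in crew, x* moves by d = (-0.3333, 0.3333).
The basis stays optimal until stone becomes binding; allowable decrease = 25 hr.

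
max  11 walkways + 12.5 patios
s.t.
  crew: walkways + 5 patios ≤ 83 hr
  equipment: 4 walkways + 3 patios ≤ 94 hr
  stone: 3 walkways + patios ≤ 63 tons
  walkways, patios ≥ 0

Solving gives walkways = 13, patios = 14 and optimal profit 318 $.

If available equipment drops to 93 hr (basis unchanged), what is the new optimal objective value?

315.5

Binding: crew and equipment. Non-binding: stone (10 unused).
Slack constraints have shadow price 0 (complementary slackness).
From A_Bᵀ y = c: 1·y_crew + 4·y_equipment = 11; 5·y_crew + 3·y_equipment = 12.5.
This yields shadow prices y_crew = 1, y_equipment = 2.5.
Δz = y_equipment·Δb = 2.5 × (-1) = -2.5, so new z* = 318 − 2.5 = 315.5.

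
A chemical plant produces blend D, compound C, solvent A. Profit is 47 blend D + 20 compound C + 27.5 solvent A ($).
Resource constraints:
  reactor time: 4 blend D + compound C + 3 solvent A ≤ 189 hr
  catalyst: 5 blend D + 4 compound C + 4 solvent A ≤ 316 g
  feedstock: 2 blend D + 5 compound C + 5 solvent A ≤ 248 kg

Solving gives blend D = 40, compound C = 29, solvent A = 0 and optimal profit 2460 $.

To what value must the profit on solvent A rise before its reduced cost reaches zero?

36

At the optimum: reactor time uses 189 of 189 (binding); catalyst uses 316 of 316 (binding); feedstock uses 225 of 248 (slack = 23).
Slack constraints have shadow price 0 (complementary slackness).
From A_Bᵀ y = c: 4·y_reactor time + 5·y_catalyst = 47; 1·y_reactor time + 4·y_catalyst = 20.
→ y_reactor time = 8 and y_catalyst = 3.
solvent A enters the basis when its profit ≥ yᵀa₃ = 8·3 + 3·4 = 36.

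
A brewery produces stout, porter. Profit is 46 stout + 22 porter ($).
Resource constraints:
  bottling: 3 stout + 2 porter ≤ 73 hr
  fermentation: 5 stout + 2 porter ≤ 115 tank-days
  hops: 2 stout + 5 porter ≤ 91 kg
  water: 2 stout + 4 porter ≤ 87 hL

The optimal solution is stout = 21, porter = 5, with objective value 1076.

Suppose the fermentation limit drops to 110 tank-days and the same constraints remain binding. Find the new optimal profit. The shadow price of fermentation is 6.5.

1043.5

Δb = -5, so new z* = 1076 + (6.5)·(-5) = 1076 − 32.5 = 1043.5.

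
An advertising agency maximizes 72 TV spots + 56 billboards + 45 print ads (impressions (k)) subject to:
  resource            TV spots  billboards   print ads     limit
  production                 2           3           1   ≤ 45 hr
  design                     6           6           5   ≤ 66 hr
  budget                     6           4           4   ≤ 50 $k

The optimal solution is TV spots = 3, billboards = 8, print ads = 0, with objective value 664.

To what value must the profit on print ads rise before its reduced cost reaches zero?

At the optimum: production uses 30 of 45 (slack = 15); design uses 66 of 66 (binding); budget uses 50 of 50 (binding).
Slack constraints have shadow price 0 (complementary slackness).
Dual feasibility on the basic columns requires 6·y_design + 6·y_budget = 72, 6·y_design + 4·y_budget = 56.
Solving: y_design = 4, y_budget = 8.
print ads enters the basis when its profit ≥ yᵀa₃ = 4·5 + 8·4 = 52.

52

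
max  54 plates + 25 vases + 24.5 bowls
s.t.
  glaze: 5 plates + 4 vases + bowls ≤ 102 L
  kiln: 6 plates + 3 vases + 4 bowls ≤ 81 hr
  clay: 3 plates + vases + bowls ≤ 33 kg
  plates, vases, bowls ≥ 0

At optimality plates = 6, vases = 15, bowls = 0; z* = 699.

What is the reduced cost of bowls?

-7.5

At the optimum: glaze uses 90 of 102 (slack = 12); kiln uses 81 of 81 (binding); clay uses 33 of 33 (binding).
Since glaze is not tight, its dual is 0.
Dual feasibility on the basic columns requires 6·y_kiln + 3·y_clay = 54, 3·y_kiln + 1·y_clay = 25.
→ y_kiln = 7 and y_clay = 4.
Reduced cost of bowls: c₃ − yᵀa₃ = 24.5 − (7·4 + 4·1) = 24.5 − 32 = -7.5.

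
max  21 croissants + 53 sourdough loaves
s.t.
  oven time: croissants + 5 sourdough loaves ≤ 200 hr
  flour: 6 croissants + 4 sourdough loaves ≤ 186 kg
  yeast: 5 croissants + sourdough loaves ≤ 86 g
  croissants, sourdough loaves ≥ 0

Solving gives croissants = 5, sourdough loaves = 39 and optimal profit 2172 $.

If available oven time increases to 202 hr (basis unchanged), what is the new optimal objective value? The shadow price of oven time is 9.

2190

Δb = 2, so new z* = 2172 + (9)·(2) = 2172 + 18 = 2190.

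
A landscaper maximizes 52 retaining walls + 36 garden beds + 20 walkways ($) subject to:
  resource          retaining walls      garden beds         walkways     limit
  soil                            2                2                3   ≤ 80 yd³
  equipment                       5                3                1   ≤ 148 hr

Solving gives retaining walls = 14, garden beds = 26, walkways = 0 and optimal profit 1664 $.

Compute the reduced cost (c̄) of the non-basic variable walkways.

-6

At the optimum: soil uses 80 of 80 (binding); equipment uses 148 of 148 (binding).
From A_Bᵀ y = c: 2·y_soil + 5·y_equipment = 52; 2·y_soil + 3·y_equipment = 36.
Solving: y_soil = 6, y_equipment = 8.
Reduced cost of walkways: c₃ − yᵀa₃ = 20 − (6·3 + 8·1) = 20 − 26 = -6.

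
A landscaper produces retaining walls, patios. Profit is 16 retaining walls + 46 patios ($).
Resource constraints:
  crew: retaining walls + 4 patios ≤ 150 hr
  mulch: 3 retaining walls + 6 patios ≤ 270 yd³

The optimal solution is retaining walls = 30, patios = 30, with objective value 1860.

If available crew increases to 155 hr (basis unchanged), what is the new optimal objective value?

Check each constraint at x*: crew 150/150 (tight); mulch 270/270 (tight).
The binding rows give the dual system: 1·y_crew + 3·y_mulch = 16 and 4·y_crew + 6·y_mulch = 46.
This yields shadow prices y_crew = 7, y_mulch = 3.
Δz = y_crew·Δb = 7 × (5) = 35, so new z* = 1860 + 35 = 1895.

1895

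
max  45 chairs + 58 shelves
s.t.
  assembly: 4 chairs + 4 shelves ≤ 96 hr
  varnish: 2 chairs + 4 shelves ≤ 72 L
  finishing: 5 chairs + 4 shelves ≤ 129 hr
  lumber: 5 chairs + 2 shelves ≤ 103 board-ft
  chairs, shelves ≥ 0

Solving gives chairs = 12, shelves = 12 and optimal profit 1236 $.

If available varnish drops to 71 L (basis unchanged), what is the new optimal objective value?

At the optimum: assembly uses 96 of 96 (binding); varnish uses 72 of 72 (binding); finishing uses 108 of 129 (slack = 21); lumber uses 84 of 103 (slack = 19).
Slack constraints have shadow price 0 (complementary slackness).
The binding rows give the dual system: 4·y_assembly + 2·y_varnish = 45 and 4·y_assembly + 4·y_varnish = 58.
Solving: y_assembly = 8, y_varnish = 6.5.
Δz = y_varnish·Δb = 6.5 × (-1) = -6.5, so new z* = 1236 − 6.5 = 1229.5.

1229.5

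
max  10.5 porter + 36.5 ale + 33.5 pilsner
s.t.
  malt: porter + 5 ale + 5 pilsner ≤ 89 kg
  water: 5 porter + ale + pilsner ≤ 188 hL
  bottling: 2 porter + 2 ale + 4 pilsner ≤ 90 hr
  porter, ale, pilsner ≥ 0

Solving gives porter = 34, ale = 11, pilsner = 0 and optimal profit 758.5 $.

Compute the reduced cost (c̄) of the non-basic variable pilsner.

Binding: malt and bottling. Non-binding: water (7 unused).
Since water is not tight, its dual is 0.
Dual feasibility on the basic columns requires 1·y_malt + 2·y_bottling = 10.5, 5·y_malt + 2·y_bottling = 36.5.
→ y_malt = 6.5 and y_bottling = 2.
Reduced cost of pilsner: c₃ − yᵀa₃ = 33.5 − (6.5·5 + 2·4) = 33.5 − 40.5 = -7.

-7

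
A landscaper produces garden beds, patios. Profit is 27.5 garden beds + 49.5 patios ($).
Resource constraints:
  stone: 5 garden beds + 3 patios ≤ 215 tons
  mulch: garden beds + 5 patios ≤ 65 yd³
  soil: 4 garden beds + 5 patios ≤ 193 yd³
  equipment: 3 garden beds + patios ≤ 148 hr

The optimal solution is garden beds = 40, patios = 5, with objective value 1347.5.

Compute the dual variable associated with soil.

Check each constraint at x*: stone 215/215 (tight); mulch 65/65 (tight); soil 185/193 (slack 8); equipment 125/148 (slack 23).
By complementary slackness, y = 0 for the non-binding constraints.
Dual feasibility on the basic columns requires 5·y_stone + 1·y_mulch = 27.5, 3·y_stone + 5·y_mulch = 49.5.
Solving: y_stone = 4, y_mulch = 7.5.
Shadow price of soil = 0.

0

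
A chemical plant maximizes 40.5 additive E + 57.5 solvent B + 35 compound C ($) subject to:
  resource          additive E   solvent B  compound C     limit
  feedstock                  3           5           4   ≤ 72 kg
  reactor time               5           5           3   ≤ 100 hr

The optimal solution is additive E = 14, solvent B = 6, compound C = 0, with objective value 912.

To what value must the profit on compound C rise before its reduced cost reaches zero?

43

At the optimum: feedstock uses 72 of 72 (binding); reactor time uses 100 of 100 (binding).
Dual feasibility on the basic columns requires 3·y_feedstock + 5·y_reactor time = 40.5, 5·y_feedstock + 5·y_reactor time = 57.5.
Solving: y_feedstock = 8.5, y_reactor time = 3.
compound C enters the basis when its profit ≥ yᵀa₃ = 8.5·4 + 3·3 = 43.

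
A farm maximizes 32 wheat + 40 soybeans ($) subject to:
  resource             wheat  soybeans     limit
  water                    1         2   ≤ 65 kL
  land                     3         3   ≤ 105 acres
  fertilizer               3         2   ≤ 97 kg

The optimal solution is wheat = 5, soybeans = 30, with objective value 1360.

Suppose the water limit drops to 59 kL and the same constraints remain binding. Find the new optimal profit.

1312

At the optimum: water uses 65 of 65 (binding); land uses 105 of 105 (binding); fertilizer uses 75 of 97 (slack = 22).
Since fertilizer is not tight, its dual is 0.
From A_Bᵀ y = c: 1·y_water + 3·y_land = 32; 2·y_water + 3·y_land = 40.
Solving: y_water = 8, y_land = 8.
Δz = y_water·Δb = 8 × (-6) = -48, so new z* = 1360 − 48 = 1312.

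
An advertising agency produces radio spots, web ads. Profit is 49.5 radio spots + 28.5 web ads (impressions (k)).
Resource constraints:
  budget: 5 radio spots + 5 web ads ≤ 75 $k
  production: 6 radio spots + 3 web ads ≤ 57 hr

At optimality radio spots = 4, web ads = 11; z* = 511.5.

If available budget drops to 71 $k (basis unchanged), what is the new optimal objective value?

505.5

At the optimum: budget uses 75 of 75 (binding); production uses 57 of 57 (binding).
From A_Bᵀ y = c: 5·y_budget + 6·y_production = 49.5; 5·y_budget + 3·y_production = 28.5.
This yields shadow prices y_budget = 1.5, y_production = 7.
Δz = y_budget·Δb = 1.5 × (-4) = -6, so new z* = 511.5 − 6 = 505.5.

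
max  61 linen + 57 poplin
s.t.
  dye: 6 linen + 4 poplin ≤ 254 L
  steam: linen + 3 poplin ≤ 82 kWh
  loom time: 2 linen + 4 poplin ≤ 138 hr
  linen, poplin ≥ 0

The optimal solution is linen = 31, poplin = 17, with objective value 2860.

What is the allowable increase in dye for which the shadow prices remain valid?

56

Binding constraints: dye, steam. The basis is B = [[6,4],[1,3]] with det 14.
Per unit increase in dye, x* moves by d = (0.2143, -0.0714).
The basis stays optimal until loom time becomes binding; allowable increase = 56 L.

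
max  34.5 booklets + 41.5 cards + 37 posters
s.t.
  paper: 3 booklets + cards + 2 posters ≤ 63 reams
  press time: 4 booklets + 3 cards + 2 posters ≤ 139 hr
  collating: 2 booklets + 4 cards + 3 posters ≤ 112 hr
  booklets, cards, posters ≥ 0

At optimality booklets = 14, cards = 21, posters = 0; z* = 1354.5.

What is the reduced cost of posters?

Binding: paper and collating. Non-binding: press time (20 unused).
Since press time is not tight, its dual is 0.
From A_Bᵀ y = c: 3·y_paper + 2·y_collating = 34.5; 1·y_paper + 4·y_collating = 41.5.
This yields shadow prices y_paper = 5.5, y_collating = 9.
Reduced cost of posters: c₃ − yᵀa₃ = 37 − (5.5·2 + 9·3) = 37 − 38 = -1.

-1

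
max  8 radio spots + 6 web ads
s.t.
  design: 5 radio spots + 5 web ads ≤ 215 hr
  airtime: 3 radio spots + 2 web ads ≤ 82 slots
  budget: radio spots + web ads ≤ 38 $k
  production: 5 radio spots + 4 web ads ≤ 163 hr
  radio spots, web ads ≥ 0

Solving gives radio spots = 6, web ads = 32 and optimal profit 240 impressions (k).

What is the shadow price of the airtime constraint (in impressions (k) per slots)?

2

Binding: airtime and budget. Non-binding: design (25 unused), production (5 unused).
Since design, production are not tight, their duals are 0.
Dual feasibility on the basic columns requires 3·y_airtime + 1·y_budget = 8, 2·y_airtime + 1·y_budget = 6.
Solving: y_airtime = 2, y_budget = 2.
Shadow price of airtime = 2.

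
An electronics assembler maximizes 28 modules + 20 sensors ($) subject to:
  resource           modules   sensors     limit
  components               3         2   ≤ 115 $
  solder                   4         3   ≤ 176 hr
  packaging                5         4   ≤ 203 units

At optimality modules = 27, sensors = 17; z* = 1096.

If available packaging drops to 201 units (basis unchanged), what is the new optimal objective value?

Binding: components and packaging. Non-binding: solder (17 unused).
By complementary slackness, y = 0 for the non-binding constraint.
The binding rows give the dual system: 3·y_components + 5·y_packaging = 28 and 2·y_components + 4·y_packaging = 20.
This yields shadow prices y_components = 6, y_packaging = 2.
Δz = y_packaging·Δb = 2 × (-2) = -4, so new z* = 1096 − 4 = 1092.

1092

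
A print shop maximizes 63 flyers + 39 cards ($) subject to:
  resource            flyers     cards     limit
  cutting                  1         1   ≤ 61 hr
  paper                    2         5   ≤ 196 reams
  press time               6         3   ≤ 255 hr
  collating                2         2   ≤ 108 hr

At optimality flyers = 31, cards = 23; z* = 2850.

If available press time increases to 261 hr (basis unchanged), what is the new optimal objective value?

Check each constraint at x*: cutting 54/61 (slack 7); paper 177/196 (slack 19); press time 255/255 (tight); collating 108/108 (tight).
By complementary slackness, y = 0 for the non-binding constraints.
The binding rows give the dual system: 6·y_press time + 2·y_collating = 63 and 3·y_press time + 2·y_collating = 39.
This yields shadow prices y_press time = 8, y_collating = 7.5.
Δz = y_press time·Δb = 8 × (6) = 48, so new z* = 2850 + 48 = 2898.

2898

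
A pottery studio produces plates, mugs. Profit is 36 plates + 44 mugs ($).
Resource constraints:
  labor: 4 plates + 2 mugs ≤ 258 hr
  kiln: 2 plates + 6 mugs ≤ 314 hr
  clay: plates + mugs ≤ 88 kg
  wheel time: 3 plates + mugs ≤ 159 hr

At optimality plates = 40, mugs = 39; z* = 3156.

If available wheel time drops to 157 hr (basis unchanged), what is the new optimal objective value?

Check each constraint at x*: labor 238/258 (slack 20); kiln 314/314 (tight); clay 79/88 (slack 9); wheel time 159/159 (tight).
Slack constraints have shadow price 0 (complementary slackness).
Dual feasibility on the basic columns requires 2·y_kiln + 3·y_wheel time = 36, 6·y_kiln + 1·y_wheel time = 44.
This yields shadow prices y_kiln = 6, y_wheel time = 8.
Δz = y_wheel time·Δb = 8 × (-2) = -16, so new z* = 3156 − 16 = 3140.

3140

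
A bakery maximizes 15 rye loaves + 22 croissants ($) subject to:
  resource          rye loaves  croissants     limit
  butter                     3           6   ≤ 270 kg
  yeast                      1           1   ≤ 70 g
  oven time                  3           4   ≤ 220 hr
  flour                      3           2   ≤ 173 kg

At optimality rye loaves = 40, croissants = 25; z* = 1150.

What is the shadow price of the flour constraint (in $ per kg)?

Check each constraint at x*: butter 270/270 (tight); yeast 65/70 (slack 5); oven time 220/220 (tight); flour 170/173 (slack 3).
Slack constraints have shadow price 0 (complementary slackness).
The binding rows give the dual system: 3·y_butter + 3·y_oven time = 15 and 6·y_butter + 4·y_oven time = 22.
→ y_butter = 1 and y_oven time = 4.
Shadow price of flour = 0.

0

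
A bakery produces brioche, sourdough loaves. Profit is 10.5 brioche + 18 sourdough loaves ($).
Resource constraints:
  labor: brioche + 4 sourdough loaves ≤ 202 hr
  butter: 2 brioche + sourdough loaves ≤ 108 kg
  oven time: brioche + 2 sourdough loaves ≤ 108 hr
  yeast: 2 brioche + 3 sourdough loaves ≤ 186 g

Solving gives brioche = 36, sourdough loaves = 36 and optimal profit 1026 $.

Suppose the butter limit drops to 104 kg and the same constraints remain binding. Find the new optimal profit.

1022

Binding: butter and oven time. Non-binding: labor (22 unused), yeast (6 unused).
Slack constraints have shadow price 0 (complementary slackness).
The binding rows give the dual system: 2·y_butter + 1·y_oven time = 10.5 and 1·y_butter + 2·y_oven time = 18.
This yields shadow prices y_butter = 1, y_oven time = 8.5.
Δz = y_butter·Δb = 1 × (-4) = -4, so new z* = 1026 − 4 = 1022.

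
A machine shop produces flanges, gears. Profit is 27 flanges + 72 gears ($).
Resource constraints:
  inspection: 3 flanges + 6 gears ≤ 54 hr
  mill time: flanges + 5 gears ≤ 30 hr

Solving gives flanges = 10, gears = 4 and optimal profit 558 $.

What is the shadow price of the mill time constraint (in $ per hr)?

At the optimum: inspection uses 54 of 54 (binding); mill time uses 30 of 30 (binding).
Dual feasibility on the basic columns requires 3·y_inspection + 1·y_mill time = 27, 6·y_inspection + 5·y_mill time = 72.
→ y_inspection = 7 and y_mill time = 6.
Shadow price of mill time = 6.

6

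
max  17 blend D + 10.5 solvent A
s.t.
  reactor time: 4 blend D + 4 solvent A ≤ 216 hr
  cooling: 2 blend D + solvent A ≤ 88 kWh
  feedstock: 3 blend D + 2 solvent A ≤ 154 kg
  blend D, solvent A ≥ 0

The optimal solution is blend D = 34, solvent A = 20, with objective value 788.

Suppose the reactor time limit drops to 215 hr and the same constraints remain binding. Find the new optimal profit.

787

Binding: reactor time and cooling. Non-binding: feedstock (12 unused).
Since feedstock is not tight, its dual is 0.
The binding rows give the dual system: 4·y_reactor time + 2·y_cooling = 17 and 4·y_reactor time + 1·y_cooling = 10.5.
→ y_reactor time = 1 and y_cooling = 6.5.
Δz = y_reactor time·Δb = 1 × (-1) = -1, so new z* = 788 − 1 = 787.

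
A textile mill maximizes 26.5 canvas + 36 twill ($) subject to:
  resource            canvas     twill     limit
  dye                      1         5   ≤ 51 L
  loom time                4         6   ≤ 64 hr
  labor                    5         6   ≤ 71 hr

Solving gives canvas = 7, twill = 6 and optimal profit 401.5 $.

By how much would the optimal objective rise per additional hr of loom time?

3.5

At the optimum: dye uses 37 of 51 (slack = 14); loom time uses 64 of 64 (binding); labor uses 71 of 71 (binding).
Slack constraints have shadow price 0 (complementary slackness).
Dual feasibility on the basic columns requires 4·y_loom time + 5·y_labor = 26.5, 6·y_loom time + 6·y_labor = 36.
→ y_loom time = 3.5 and y_labor = 2.5.
Shadow price of loom time = 3.5.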